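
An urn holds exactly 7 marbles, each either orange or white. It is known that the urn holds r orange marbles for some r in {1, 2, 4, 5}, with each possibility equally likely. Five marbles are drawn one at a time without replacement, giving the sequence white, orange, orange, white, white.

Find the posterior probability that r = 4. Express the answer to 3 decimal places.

0.375

Under each hypothesis, the probability of the observed sequence is: P(data | r = 1) = (6/7)(1/6)(0/5) = 0; P(data | r = 2) = (5/7)(2/6)(1/5)(4/4)(3/3) = 1/21; P(data | r = 4) = (3/7)(4/6)(3/5)(2/4)(1/3) = 1/35; P(data | r = 5) = (2/7)(5/6)(4/5)(1/4)(0/3) = 0.
Multiplying each by its prior: 1/4 · 0 = 0, 1/4 · 1/21 = 1/84, 1/4 · 1/35 = 1/140, 1/4 · 0 = 0; summing to 2/105.
So P(r = 4 | data) = (1/140) / (2/105) = 3/8.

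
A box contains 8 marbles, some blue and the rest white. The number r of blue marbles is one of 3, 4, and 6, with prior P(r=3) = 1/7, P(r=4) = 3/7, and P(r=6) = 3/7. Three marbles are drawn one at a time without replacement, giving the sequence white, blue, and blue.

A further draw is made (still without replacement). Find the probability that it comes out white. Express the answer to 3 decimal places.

The likelihood of the observed sequence under each hypothesis: P(data | r = 3) = (5/8)(3/7)(2/6) = 5/56; P(data | r = 4) = (4/8)(4/7)(3/6) = 1/7; P(data | r = 6) = (2/8)(6/7)(5/6) = 5/28.
Weighting by the prior gives 1/7 · 5/56 = 5/392, 3/7 · 1/7 = 3/49, 3/7 · 5/28 = 15/196; with total 59/392.
The posterior is then P(r = 3 | data) = 5/59, P(r = 4 | data) = 24/59, P(r = 6 | data) = 30/59.
The predictive probability is P(white next | data) = (4/5)(5/59) + (3/5)(24/59) + (1/5)(30/59) = 122/295.

0.414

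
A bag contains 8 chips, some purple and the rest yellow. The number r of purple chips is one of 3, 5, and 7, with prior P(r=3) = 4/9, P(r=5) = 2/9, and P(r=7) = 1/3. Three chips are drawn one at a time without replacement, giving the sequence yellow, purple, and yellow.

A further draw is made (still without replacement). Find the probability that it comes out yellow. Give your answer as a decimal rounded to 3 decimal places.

Under each hypothesis, the probability of the observed sequence is: P(data | r = 3) = (5/8)(3/7)(4/6) = 5/28; P(data | r = 5) = (3/8)(5/7)(2/6) = 5/56; P(data | r = 7) = (1/8)(7/7)(0/6) = 0.
The prior-weighted likelihoods are 4/9 · 5/28 = 5/63, 2/9 · 5/56 = 5/252, 1/3 · 0 = 0; with total 25/252.
Dividing through by the total gives posterior P(r = 3 | data) = 4/5, P(r = 5 | data) = 1/5, P(r = 7 | data) = 0.
Averaging over the posterior, P(yellow next | data) = (3/5)(4/5) + (1/5)(1/5) = 13/25.

0.520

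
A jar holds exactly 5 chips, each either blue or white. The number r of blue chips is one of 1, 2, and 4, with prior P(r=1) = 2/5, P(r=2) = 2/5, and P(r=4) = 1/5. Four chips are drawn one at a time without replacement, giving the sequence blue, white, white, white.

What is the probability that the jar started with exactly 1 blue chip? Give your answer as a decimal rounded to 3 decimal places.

Compute the likelihood of the observed sequence for each case: P(data | r = 1) = (1/5)(4/4)(3/3)(2/2) = 1/5; P(data | r = 2) = (2/5)(3/4)(2/3)(1/2) = 1/10; P(data | r = 4) = (4/5)(1/4)(0/3) = 0.
The prior-weighted likelihoods are 2/5 · 1/5 = 2/25, 2/5 · 1/10 = 1/25, 1/5 · 0 = 0; these sum to 3/25.
By Bayes' rule, P(r = 1 | data) = (2/25) / (3/25) = 2/3.

0.667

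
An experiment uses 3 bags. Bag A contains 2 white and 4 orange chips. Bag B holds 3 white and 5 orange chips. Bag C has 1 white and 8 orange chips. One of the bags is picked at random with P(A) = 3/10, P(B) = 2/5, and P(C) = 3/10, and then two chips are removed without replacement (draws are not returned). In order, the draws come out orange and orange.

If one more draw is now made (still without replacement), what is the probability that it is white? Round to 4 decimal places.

For each hypothesis, P(data | H) works out to: P(data | bag A) = (4/6)(3/5) = 0.4; P(data | bag B) = (5/8)(4/7) = 0.35714; P(data | bag C) = (8/9)(7/8) = 0.77778.
Multiplying each by its prior: 3/10 · 0.4 = 0.12, 2/5 · 0.35714 = 0.14286, 3/10 · 0.77778 = 0.23333; summing to 0.49619.
The posterior is then P(bag A | data) = 0.24184, P(bag B | data) = 0.28791, P(bag C | data) = 0.47025.
Averaging over the posterior, P(white next | data) = (1/2)(0.24184) + (1/2)(0.28791) + (1/7)(0.47025) = 0.33205.

0.3321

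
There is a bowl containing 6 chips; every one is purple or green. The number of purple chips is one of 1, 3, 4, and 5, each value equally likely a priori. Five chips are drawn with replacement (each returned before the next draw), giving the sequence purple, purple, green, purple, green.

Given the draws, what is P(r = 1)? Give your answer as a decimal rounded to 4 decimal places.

For each hypothesis, P(data | H) works out to: P(data | r = 1) = (1/6)(1/6)(5/6)(1/6)(5/6) = 0.003215; P(data | r = 3) = (3/6)(3/6)(3/6)(3/6)(3/6) = 0.03125; P(data | r = 4) = (4/6)(4/6)(2/6)(4/6)(2/6) = 0.032922; P(data | r = 5) = (5/6)(5/6)(1/6)(5/6)(1/6) = 0.016075.
Weighting by the prior gives 1/4 · 0.003215 = 0.00080376, 1/4 · 0.03125 = 0.0078125, 1/4 · 0.032922 = 0.0082305, 1/4 · 0.016075 = 0.0040188; with total 0.020865.
Hence P(r = 1 | data) = (0.00080376) / (0.020865) = 0.038521.

0.0385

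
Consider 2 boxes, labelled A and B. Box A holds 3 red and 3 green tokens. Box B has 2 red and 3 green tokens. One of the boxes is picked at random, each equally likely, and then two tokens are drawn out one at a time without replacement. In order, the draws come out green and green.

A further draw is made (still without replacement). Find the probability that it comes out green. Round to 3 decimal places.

0.300

Under each hypothesis, the probability of the observed sequence is: P(data | box A) = (3/6)(2/5) = 1/5; P(data | box B) = (3/5)(2/4) = 3/10.
Multiplying each by its prior: 1/2 · 1/5 = 1/10, 1/2 · 3/10 = 3/20; with total 1/4.
Normalising, the posterior is P(box A | data) = 2/5, P(box B | data) = 3/5.
The predictive probability is P(green next | data) = (1/4)(2/5) + (1/3)(3/5) = 3/10.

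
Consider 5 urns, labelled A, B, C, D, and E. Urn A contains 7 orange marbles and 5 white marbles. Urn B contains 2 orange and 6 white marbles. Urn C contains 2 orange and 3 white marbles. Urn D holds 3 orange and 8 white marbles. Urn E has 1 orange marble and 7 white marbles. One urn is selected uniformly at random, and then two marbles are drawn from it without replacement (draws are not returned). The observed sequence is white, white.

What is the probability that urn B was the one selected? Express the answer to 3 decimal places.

The likelihood of the observed sequence under each hypothesis: P(data | urn A) = (5/12)(4/11) = 0.15152; P(data | urn B) = (6/8)(5/7) = 0.53571; P(data | urn C) = (3/5)(2/4) = 0.3; P(data | urn D) = (8/11)(7/10) = 0.50909; P(data | urn E) = (7/8)(6/7) = 0.75.
The prior-weighted likelihoods are 1/5 · 0.15152 = 0.030303, 1/5 · 0.53571 = 0.10714, 1/5 · 0.3 = 0.06, 1/5 · 0.50909 = 0.10182, 1/5 · 0.75 = 0.15; these sum to 0.44926.
Therefore the posterior P(urn B | data) = (0.10714) / (0.44926) = 0.23849.

0.238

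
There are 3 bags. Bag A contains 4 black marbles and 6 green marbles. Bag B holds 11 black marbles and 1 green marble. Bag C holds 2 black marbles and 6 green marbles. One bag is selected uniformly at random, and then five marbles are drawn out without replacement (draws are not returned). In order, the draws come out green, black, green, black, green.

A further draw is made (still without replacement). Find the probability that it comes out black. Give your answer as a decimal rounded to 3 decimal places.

0.229

Under each hypothesis, the probability of the observed sequence is: P(data | bag A) = (6/10)(4/9)(5/8)(3/7)(4/6) = 1/21; P(data | bag B) = (1/12)(11/11)(0/10) = 0; P(data | bag C) = (6/8)(2/7)(5/6)(1/5)(4/4) = 1/28.
Weighting by the prior gives 1/3 · 1/21 = 1/63, 1/3 · 0 = 0, 1/3 · 1/28 = 1/84; summing to 1/36.
Dividing through by the total gives posterior P(bag A | data) = 4/7, P(bag B | data) = 0, P(bag C | data) = 3/7.
Averaging over the posterior, P(black next | data) = (2/5)(4/7) + (0)(3/7) = 8/35.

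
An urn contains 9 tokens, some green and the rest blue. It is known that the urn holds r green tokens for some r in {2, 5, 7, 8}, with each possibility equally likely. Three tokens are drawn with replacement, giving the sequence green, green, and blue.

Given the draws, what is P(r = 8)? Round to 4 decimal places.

0.2207

For each hypothesis, P(data | H) works out to: P(data | r = 2) = (2/9)(2/9)(7/9) = 0.038409; P(data | r = 5) = (5/9)(5/9)(4/9) = 0.13717; P(data | r = 7) = (7/9)(7/9)(2/9) = 0.13443; P(data | r = 8) = (8/9)(8/9)(1/9) = 0.087791.
The prior-weighted likelihoods are 1/4 · 0.038409 = 0.0096022, 1/4 · 0.13717 = 0.034294, 1/4 · 0.13443 = 0.033608, 1/4 · 0.087791 = 0.021948; these sum to 0.099451.
Hence P(r = 8 | data) = (0.021948) / (0.099451) = 0.22069.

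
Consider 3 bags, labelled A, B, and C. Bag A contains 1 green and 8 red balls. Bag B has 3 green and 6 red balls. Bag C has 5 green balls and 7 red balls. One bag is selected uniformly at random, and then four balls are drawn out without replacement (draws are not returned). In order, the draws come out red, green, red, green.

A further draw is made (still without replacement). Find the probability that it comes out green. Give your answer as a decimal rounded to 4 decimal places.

For each hypothesis, P(data | H) works out to: P(data | bag A) = (8/9)(1/8)(7/7)(0/6) = 0; P(data | bag B) = (6/9)(3/8)(5/7)(2/6) = 0.059524; P(data | bag C) = (7/12)(5/11)(6/10)(4/9) = 0.070707.
Weighting by the prior gives 1/3 · 0 = 0, 1/3 · 0.059524 = 0.019841, 1/3 · 0.070707 = 0.023569; summing to 0.04341.
The posterior is then P(bag A | data) = 0, P(bag B | data) = 0.45706, P(bag C | data) = 0.54294.
Averaging over the posterior, P(green next | data) = (1/5)(0.45706) + (3/8)(0.54294) = 0.29501.

0.2950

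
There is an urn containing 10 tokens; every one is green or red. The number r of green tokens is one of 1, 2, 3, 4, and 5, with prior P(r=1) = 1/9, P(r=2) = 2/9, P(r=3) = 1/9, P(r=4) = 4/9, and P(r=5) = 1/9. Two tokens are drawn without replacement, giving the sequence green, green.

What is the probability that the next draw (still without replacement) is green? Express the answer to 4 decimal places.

Under each hypothesis, the probability of the observed sequence is: P(data | r = 1) = (1/10)(0/9) = 0; P(data | r = 2) = (2/10)(1/9) = 1/45; P(data | r = 3) = (3/10)(2/9) = 1/15; P(data | r = 4) = (4/10)(3/9) = 2/15; P(data | r = 5) = (5/10)(4/9) = 2/9.
The prior-weighted likelihoods are 1/9 · 0 = 0, 2/9 · 1/45 = 2/405, 1/9 · 1/15 = 1/135, 4/9 · 2/15 = 8/135, 1/9 · 2/9 = 2/81; with total 13/135.
Dividing through by the total gives posterior P(r = 1 | data) = 0, P(r = 2 | data) = 2/39, P(r = 3 | data) = 1/13, P(r = 4 | data) = 8/13, P(r = 5 | data) = 10/39.
The predictive probability is P(green next | data) = (0)(2/39) + (1/8)(1/13) + (1/4)(8/13) + (3/8)(10/39) = 27/104.

0.2596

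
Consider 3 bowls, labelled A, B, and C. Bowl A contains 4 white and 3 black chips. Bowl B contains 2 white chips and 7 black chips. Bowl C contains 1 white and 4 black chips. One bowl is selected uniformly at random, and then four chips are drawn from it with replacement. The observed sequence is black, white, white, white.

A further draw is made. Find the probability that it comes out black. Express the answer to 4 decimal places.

0.4850

Under each hypothesis, the probability of the observed sequence is: P(data | bowl A) = (3/7)(4/7)(4/7)(4/7) = 0.079967; P(data | bowl B) = (7/9)(2/9)(2/9)(2/9) = 0.0085353; P(data | bowl C) = (4/5)(1/5)(1/5)(1/5) = 0.0064.
Weighting by the prior gives 1/3 · 0.079967 = 0.026656, 1/3 · 0.0085353 = 0.0028451, 1/3 · 0.0064 = 0.0021333; these sum to 0.031634.
Normalising, the posterior is P(bowl A | data) = 0.84262, P(bowl B | data) = 0.089938, P(bowl C | data) = 0.067438.
The predictive probability is P(black next | data) = (3/7)(0.84262) + (7/9)(0.089938) + (4/5)(0.067438) = 0.48503.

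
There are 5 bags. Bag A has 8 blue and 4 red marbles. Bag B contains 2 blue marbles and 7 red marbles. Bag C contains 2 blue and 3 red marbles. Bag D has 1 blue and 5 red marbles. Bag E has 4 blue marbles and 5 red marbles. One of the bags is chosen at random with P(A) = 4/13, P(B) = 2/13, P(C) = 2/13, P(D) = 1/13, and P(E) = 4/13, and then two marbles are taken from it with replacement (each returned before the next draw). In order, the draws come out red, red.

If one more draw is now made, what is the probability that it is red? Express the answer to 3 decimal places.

0.647

The likelihood of the observed sequence under each hypothesis: P(data | bag A) = (4/12)(4/12) = 0.11111; P(data | bag B) = (7/9)(7/9) = 0.60494; P(data | bag C) = (3/5)(3/5) = 0.36; P(data | bag D) = (5/6)(5/6) = 0.69444; P(data | bag E) = (5/9)(5/9) = 0.30864.
Weighting by the prior gives 4/13 · 0.11111 = 0.034188, 2/13 · 0.60494 = 0.093067, 2/13 · 0.36 = 0.055385, 1/13 · 0.69444 = 0.053419, 4/13 · 0.30864 = 0.094967; these sum to 0.33103.
Dividing through by the total gives posterior P(bag A | data) = 0.10328, P(bag B | data) = 0.28115, P(bag C | data) = 0.16731, P(bag D | data) = 0.16137, P(bag E | data) = 0.28689.
The predictive probability is P(red next | data) = (1/3)(0.10328) + (7/9)(0.28115) + (3/5)(0.16731) + (5/6)(0.16137) + (5/9)(0.28689) = 0.64734.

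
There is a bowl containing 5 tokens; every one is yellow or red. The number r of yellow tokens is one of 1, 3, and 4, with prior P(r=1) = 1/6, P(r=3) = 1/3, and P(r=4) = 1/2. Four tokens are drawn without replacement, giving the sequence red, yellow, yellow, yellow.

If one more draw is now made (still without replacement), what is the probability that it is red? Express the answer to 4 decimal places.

0.2500

Under each hypothesis, the probability of the observed sequence is: P(data | r = 1) = (4/5)(1/4)(0/3) = 0; P(data | r = 3) = (2/5)(3/4)(2/3)(1/2) = 1/10; P(data | r = 4) = (1/5)(4/4)(3/3)(2/2) = 1/5.
Multiplying each by its prior: 1/6 · 0 = 0, 1/3 · 1/10 = 1/30, 1/2 · 1/5 = 1/10; summing to 2/15.
Dividing through by the total gives posterior P(r = 1 | data) = 0, P(r = 3 | data) = 1/4, P(r = 4 | data) = 3/4.
Averaging over the posterior, P(red next | data) = (1)(1/4) + (0)(3/4) = 1/4.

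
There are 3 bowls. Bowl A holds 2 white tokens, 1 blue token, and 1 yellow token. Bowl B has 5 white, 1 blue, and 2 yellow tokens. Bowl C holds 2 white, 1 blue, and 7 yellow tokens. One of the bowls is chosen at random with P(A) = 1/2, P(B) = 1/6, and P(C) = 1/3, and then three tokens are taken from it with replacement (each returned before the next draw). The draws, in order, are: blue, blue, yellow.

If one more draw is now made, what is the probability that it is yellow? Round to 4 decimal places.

Under each hypothesis, the probability of the observed sequence is: P(data | bowl A) = (1/4)(1/4)(1/4) = 0.015625; P(data | bowl B) = (1/8)(1/8)(2/8) = 0.0039062; P(data | bowl C) = (1/10)(1/10)(7/10) = 0.007.
Weighting by the prior gives 1/2 · 0.015625 = 0.0078125, 1/6 · 0.0039062 = 0.00065104, 1/3 · 0.007 = 0.0023333; with total 0.010797.
The posterior is then P(bowl A | data) = 0.72359, P(bowl B | data) = 0.060299, P(bowl C | data) = 0.21611.
The predictive probability is P(yellow next | data) = (1/4)(0.72359) + (1/4)(0.060299) + (7/10)(0.21611) = 0.34725.

0.3473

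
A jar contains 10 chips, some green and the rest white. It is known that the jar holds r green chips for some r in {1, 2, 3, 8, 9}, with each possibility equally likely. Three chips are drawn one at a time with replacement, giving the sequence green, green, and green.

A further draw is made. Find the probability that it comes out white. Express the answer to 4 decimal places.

0.1578

Compute the likelihood of the observed sequence for each case: P(data | r = 1) = (1/10)(1/10)(1/10) = 0.001; P(data | r = 2) = (2/10)(2/10)(2/10) = 0.008; P(data | r = 3) = (3/10)(3/10)(3/10) = 0.027; P(data | r = 8) = (8/10)(8/10)(8/10) = 0.512; P(data | r = 9) = (9/10)(9/10)(9/10) = 0.729.
Multiplying each by its prior: 1/5 · 0.001 = 0.0002, 1/5 · 0.008 = 0.0016, 1/5 · 0.027 = 0.0054, 1/5 · 0.512 = 0.1024, 1/5 · 0.729 = 0.1458; summing to 0.2554.
Dividing through by the total gives posterior P(r = 1 | data) = 0.00078309, P(r = 2 | data) = 0.0062647, P(r = 3 | data) = 0.021143, P(r = 8 | data) = 0.40094, P(r = 9 | data) = 0.57087.
So P(white next | data) = Σ P(white next | H) P(H | data) = (9/10)(0.00078309) + (4/5)(0.0062647) + (7/10)(0.021143) + (1/5)(0.40094) + (1/10)(0.57087) = 0.15779.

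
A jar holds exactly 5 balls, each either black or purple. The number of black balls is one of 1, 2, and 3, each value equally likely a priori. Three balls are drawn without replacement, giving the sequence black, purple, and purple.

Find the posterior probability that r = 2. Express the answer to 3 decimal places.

0.400

For each hypothesis, P(data | H) works out to: P(data | r = 1) = (1/5)(4/4)(3/3) = 1/5; P(data | r = 2) = (2/5)(3/4)(2/3) = 1/5; P(data | r = 3) = (3/5)(2/4)(1/3) = 1/10.
Multiplying each by its prior: 1/3 · 1/5 = 1/15, 1/3 · 1/5 = 1/15, 1/3 · 1/10 = 1/30; summing to 1/6.
Therefore the posterior P(r = 2 | data) = (1/15) / (1/6) = 2/5.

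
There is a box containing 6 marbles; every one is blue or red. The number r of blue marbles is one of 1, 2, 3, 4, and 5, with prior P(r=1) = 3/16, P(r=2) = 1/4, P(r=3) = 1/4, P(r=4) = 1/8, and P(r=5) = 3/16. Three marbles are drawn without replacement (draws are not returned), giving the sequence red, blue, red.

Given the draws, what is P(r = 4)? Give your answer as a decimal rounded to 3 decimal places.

0.066

Compute the likelihood of the observed sequence for each case: P(data | r = 1) = (5/6)(1/5)(4/4) = 1/6; P(data | r = 2) = (4/6)(2/5)(3/4) = 1/5; P(data | r = 3) = (3/6)(3/5)(2/4) = 3/20; P(data | r = 4) = (2/6)(4/5)(1/4) = 1/15; P(data | r = 5) = (1/6)(5/5)(0/4) = 0.
Weighting by the prior gives 3/16 · 1/6 = 1/32, 1/4 · 1/5 = 1/20, 1/4 · 3/20 = 3/80, 1/8 · 1/15 = 1/120, 3/16 · 0 = 0; summing to 61/480.
So P(r = 4 | data) = (1/120) / (61/480) = 4/61.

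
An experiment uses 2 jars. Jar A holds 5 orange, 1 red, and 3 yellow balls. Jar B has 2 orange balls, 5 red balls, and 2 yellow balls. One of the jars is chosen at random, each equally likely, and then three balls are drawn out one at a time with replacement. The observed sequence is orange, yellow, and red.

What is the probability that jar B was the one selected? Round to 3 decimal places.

Under each hypothesis, the probability of the observed sequence is: P(data | jar A) = (5/9)(3/9)(1/9) = 0.020576; P(data | jar B) = (2/9)(2/9)(5/9) = 0.027435.
Multiplying each by its prior: 1/2 · 0.020576 = 0.010288, 1/2 · 0.027435 = 0.013717; summing to 0.024005.
Therefore the posterior P(jar B | data) = (0.013717) / (0.024005) = 0.57143.

0.571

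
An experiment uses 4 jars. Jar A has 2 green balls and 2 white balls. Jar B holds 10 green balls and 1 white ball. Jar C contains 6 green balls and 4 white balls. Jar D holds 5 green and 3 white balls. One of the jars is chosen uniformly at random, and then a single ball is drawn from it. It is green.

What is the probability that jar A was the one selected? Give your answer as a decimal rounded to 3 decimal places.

The likelihood of this draw under each hypothesis: P(data | jar A) = (2/4) = 0.5; P(data | jar B) = (10/11) = 0.90909; P(data | jar C) = (6/10) = 0.6; P(data | jar D) = (5/8) = 0.625.
Weighting by the prior gives 1/4 · 0.5 = 0.125, 1/4 · 0.90909 = 0.22727, 1/4 · 0.6 = 0.15, 1/4 · 0.625 = 0.15625; with total 0.65852.
By Bayes' rule, P(jar A | data) = (0.125) / (0.65852) = 0.18982.

0.190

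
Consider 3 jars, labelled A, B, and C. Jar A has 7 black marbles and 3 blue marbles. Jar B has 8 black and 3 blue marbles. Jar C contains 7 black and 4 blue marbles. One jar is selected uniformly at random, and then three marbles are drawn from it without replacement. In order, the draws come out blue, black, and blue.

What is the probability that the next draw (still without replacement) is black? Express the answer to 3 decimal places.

Compute the likelihood of the observed sequence for each case: P(data | jar A) = (3/10)(7/9)(2/8) = 7/120; P(data | jar B) = (3/11)(8/10)(2/9) = 8/165; P(data | jar C) = (4/11)(7/10)(3/9) = 14/165.
Multiplying each by its prior: 1/3 · 7/120 = 7/360, 1/3 · 8/165 = 8/495, 1/3 · 14/165 = 14/495; these sum to 23/360.
Dividing through by the total gives posterior P(jar A | data) = 7/23, P(jar B | data) = 64/253, P(jar C | data) = 112/253.
So P(black next | data) = Σ P(black next | H) P(H | data) = (6/7)(7/23) + (7/8)(64/253) + (3/4)(112/253) = 206/253.

0.814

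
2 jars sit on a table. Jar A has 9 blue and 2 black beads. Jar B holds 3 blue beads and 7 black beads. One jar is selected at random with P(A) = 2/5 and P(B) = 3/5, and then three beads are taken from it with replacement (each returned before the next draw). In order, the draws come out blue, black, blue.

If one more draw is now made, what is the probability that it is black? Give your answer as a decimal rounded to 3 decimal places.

0.408

Under each hypothesis, the probability of the observed sequence is: P(data | jar A) = (9/11)(2/11)(9/11) = 0.12171; P(data | jar B) = (3/10)(7/10)(3/10) = 0.063.
The prior-weighted likelihoods are 2/5 · 0.12171 = 0.048685, 3/5 · 0.063 = 0.0378; these sum to 0.086485.
Normalising, the posterior is P(jar A | data) = 0.56293, P(jar B | data) = 0.43707.
So P(black next | data) = Σ P(black next | H) P(H | data) = (2/11)(0.56293) + (7/10)(0.43707) = 0.4083.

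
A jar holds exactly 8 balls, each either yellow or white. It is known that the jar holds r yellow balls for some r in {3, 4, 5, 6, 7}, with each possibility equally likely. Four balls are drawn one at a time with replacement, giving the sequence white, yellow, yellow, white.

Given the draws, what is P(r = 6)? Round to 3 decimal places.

The likelihood of the observed sequence under each hypothesis: P(data | r = 3) = (5/8)(3/8)(3/8)(5/8) = 0.054932; P(data | r = 4) = (4/8)(4/8)(4/8)(4/8) = 0.0625; P(data | r = 5) = (3/8)(5/8)(5/8)(3/8) = 0.054932; P(data | r = 6) = (2/8)(6/8)(6/8)(2/8) = 0.035156; P(data | r = 7) = (1/8)(7/8)(7/8)(1/8) = 0.011963.
The prior-weighted likelihoods are 1/5 · 0.054932 = 0.010986, 1/5 · 0.0625 = 0.0125, 1/5 · 0.054932 = 0.010986, 1/5 · 0.035156 = 0.0070313, 1/5 · 0.011963 = 0.0023926; with total 0.043896.
Hence P(r = 6 | data) = (0.0070313) / (0.043896) = 0.16018.

0.160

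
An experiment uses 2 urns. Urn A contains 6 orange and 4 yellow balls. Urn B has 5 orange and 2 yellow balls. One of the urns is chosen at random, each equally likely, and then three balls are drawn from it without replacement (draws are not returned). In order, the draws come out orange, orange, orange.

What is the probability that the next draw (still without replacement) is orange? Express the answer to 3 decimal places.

0.474

The likelihood of the observed sequence under each hypothesis: P(data | urn A) = (6/10)(5/9)(4/8) = 1/6; P(data | urn B) = (5/7)(4/6)(3/5) = 2/7.
Weighting by the prior gives 1/2 · 1/6 = 1/12, 1/2 · 2/7 = 1/7; summing to 19/84.
Normalising, the posterior is P(urn A | data) = 7/19, P(urn B | data) = 12/19.
So P(orange next | data) = Σ P(orange next | H) P(H | data) = (3/7)(7/19) + (1/2)(12/19) = 9/19.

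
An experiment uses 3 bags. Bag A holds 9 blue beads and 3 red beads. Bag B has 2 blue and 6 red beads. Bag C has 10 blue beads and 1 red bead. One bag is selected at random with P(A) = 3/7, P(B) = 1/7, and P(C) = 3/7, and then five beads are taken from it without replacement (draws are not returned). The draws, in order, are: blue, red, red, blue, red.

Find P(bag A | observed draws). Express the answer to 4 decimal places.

0.2763

Under each hypothesis, the probability of the observed sequence is: P(data | bag A) = (9/12)(3/11)(2/10)(8/9)(1/8) = 0.0045455; P(data | bag B) = (2/8)(6/7)(5/6)(1/5)(4/4) = 0.035714; P(data | bag C) = (10/11)(1/10)(0/9) = 0.
Multiplying each by its prior: 3/7 · 0.0045455 = 0.0019481, 1/7 · 0.035714 = 0.005102, 3/7 · 0 = 0; these sum to 0.0070501.
By Bayes' rule, P(bag A | data) = (0.0019481) / (0.0070501) = 0.27632.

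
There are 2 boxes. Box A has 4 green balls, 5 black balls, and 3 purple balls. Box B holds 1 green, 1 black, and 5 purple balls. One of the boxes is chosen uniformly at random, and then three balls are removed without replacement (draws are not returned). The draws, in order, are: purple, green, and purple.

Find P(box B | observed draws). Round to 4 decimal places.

0.8397

Compute the likelihood of the observed sequence for each case: P(data | box A) = (3/12)(4/11)(2/10) = 0.018182; P(data | box B) = (5/7)(1/6)(4/5) = 0.095238.
Multiplying each by its prior: 1/2 · 0.018182 = 0.0090909, 1/2 · 0.095238 = 0.047619; with total 0.05671.
By Bayes' rule, P(box B | data) = (0.047619) / (0.05671) = 0.83969.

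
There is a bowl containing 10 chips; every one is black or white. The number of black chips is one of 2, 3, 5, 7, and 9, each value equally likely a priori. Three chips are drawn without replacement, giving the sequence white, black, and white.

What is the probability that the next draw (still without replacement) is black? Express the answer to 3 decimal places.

0.382

The likelihood of the observed sequence under each hypothesis: P(data | r = 2) = (8/10)(2/9)(7/8) = 7/45; P(data | r = 3) = (7/10)(3/9)(6/8) = 7/40; P(data | r = 5) = (5/10)(5/9)(4/8) = 5/36; P(data | r = 7) = (3/10)(7/9)(2/8) = 7/120; P(data | r = 9) = (1/10)(9/9)(0/8) = 0.
The prior-weighted likelihoods are 1/5 · 7/45 = 7/225, 1/5 · 7/40 = 7/200, 1/5 · 5/36 = 1/36, 1/5 · 7/120 = 7/600, 1/5 · 0 = 0; with total 19/180.
The posterior is then P(r = 2 | data) = 28/95, P(r = 3 | data) = 63/190, P(r = 5 | data) = 5/19, P(r = 7 | data) = 21/190, P(r = 9 | data) = 0.
Averaging over the posterior, P(black next | data) = (1/7)(28/95) + (2/7)(63/190) + (4/7)(5/19) + (6/7)(21/190) = 254/665.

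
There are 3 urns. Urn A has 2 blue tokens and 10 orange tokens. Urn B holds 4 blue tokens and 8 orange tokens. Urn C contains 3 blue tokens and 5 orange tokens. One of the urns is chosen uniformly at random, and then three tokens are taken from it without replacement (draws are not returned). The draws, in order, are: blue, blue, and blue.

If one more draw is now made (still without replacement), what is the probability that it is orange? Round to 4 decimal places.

For each hypothesis, P(data | H) works out to: P(data | urn A) = (2/12)(1/11)(0/10) = 0; P(data | urn B) = (4/12)(3/11)(2/10) = 0.018182; P(data | urn C) = (3/8)(2/7)(1/6) = 0.017857.
The prior-weighted likelihoods are 1/3 · 0 = 0, 1/3 · 0.018182 = 0.0060606, 1/3 · 0.017857 = 0.0059524; summing to 0.012013.
Dividing through by the total gives posterior P(urn A | data) = 0, P(urn B | data) = 0.5045, P(urn C | data) = 0.4955.
The predictive probability is P(orange next | data) = (8/9)(0.5045) + (1)(0.4955) = 0.94394.

0.9439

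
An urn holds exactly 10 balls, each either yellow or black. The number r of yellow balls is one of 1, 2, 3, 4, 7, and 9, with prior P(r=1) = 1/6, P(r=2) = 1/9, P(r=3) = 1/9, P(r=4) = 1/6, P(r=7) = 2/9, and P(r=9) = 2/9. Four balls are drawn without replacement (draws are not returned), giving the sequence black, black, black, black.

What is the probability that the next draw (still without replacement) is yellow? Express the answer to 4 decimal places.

0.2759

Under each hypothesis, the probability of the observed sequence is: P(data | r = 1) = (9/10)(8/9)(7/8)(6/7) = 0.6; P(data | r = 2) = (8/10)(7/9)(6/8)(5/7) = 0.33333; P(data | r = 3) = (7/10)(6/9)(5/8)(4/7) = 0.16667; P(data | r = 4) = (6/10)(5/9)(4/8)(3/7) = 0.071429; P(data | r = 7) = (3/10)(2/9)(1/8)(0/7) = 0; P(data | r = 9) = (1/10)(0/9) = 0.
Multiplying each by its prior: 1/6 · 0.6 = 0.1, 1/9 · 0.33333 = 0.037037, 1/9 · 0.16667 = 0.018519, 1/6 · 0.071429 = 0.011905, 2/9 · 0 = 0, 2/9 · 0 = 0; with total 0.16746.
The posterior is then P(r = 1 | data) = 0.59716, P(r = 2 | data) = 0.22117, P(r = 3 | data) = 0.11058, P(r = 4 | data) = 0.07109, P(r = 7 | data) = 0, P(r = 9 | data) = 0.
The predictive probability is P(yellow next | data) = (1/6)(0.59716) + (1/3)(0.22117) + (1/2)(0.11058) + (2/3)(0.07109) = 0.27593.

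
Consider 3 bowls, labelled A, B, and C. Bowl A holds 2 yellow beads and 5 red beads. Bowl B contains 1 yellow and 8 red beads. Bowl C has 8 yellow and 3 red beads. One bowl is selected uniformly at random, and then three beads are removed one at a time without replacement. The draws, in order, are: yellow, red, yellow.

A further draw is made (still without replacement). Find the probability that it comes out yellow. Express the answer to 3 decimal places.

For each hypothesis, P(data | H) works out to: P(data | bowl A) = (2/7)(5/6)(1/5) = 0.047619; P(data | bowl B) = (1/9)(8/8)(0/7) = 0; P(data | bowl C) = (8/11)(3/10)(7/9) = 0.1697.
The prior-weighted likelihoods are 1/3 · 0.047619 = 0.015873, 1/3 · 0 = 0, 1/3 · 0.1697 = 0.056566; summing to 0.072439.
Dividing through by the total gives posterior P(bowl A | data) = 0.21912, P(bowl B | data) = 0, P(bowl C | data) = 0.78088.
Averaging over the posterior, P(yellow next | data) = (0)(0.21912) + (3/4)(0.78088) = 0.58566.

0.586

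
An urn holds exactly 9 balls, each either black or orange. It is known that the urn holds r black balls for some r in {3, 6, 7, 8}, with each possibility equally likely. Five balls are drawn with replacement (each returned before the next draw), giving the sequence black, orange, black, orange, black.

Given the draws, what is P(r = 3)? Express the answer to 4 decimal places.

Under each hypothesis, the probability of the observed sequence is: P(data | r = 3) = (3/9)(6/9)(3/9)(6/9)(3/9) = 0.016461; P(data | r = 6) = (6/9)(3/9)(6/9)(3/9)(6/9) = 0.032922; P(data | r = 7) = (7/9)(2/9)(7/9)(2/9)(7/9) = 0.023235; P(data | r = 8) = (8/9)(1/9)(8/9)(1/9)(8/9) = 0.0086708.
Multiplying each by its prior: 1/4 · 0.016461 = 0.0041152, 1/4 · 0.032922 = 0.0082305, 1/4 · 0.023235 = 0.0058087, 1/4 · 0.0086708 = 0.0021677; summing to 0.020322.
So P(r = 3 | data) = (0.0041152) / (0.020322) = 0.2025.

0.2025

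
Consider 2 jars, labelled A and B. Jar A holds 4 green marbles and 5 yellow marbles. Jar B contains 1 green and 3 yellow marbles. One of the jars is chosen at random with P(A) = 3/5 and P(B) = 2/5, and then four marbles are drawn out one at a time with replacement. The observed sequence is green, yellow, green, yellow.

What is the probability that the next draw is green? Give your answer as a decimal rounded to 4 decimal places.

The likelihood of the observed sequence under each hypothesis: P(data | jar A) = (4/9)(5/9)(4/9)(5/9) = 0.060966; P(data | jar B) = (1/4)(3/4)(1/4)(3/4) = 0.035156.
The prior-weighted likelihoods are 3/5 · 0.060966 = 0.03658, 2/5 · 0.035156 = 0.014063; summing to 0.050642.
Normalising, the posterior is P(jar A | data) = 0.72232, P(jar B | data) = 0.27768.
The predictive probability is P(green next | data) = (4/9)(0.72232) + (1/4)(0.27768) = 0.39045.

0.3905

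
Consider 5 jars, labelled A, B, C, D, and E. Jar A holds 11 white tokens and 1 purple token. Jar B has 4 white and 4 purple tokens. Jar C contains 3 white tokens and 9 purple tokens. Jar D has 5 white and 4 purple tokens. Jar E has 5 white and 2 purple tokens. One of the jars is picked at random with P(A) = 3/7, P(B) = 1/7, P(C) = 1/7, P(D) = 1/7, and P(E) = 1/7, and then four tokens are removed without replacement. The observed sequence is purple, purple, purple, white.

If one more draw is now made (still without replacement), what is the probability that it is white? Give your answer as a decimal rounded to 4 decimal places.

0.4749

For each hypothesis, P(data | H) works out to: P(data | jar A) = (1/12)(0/11) = 0; P(data | jar B) = (4/8)(3/7)(2/6)(4/5) = 0.057143; P(data | jar C) = (9/12)(8/11)(7/10)(3/9) = 0.12727; P(data | jar D) = (4/9)(3/8)(2/7)(5/6) = 0.039683; P(data | jar E) = (2/7)(1/6)(0/5) = 0.
Weighting by the prior gives 3/7 · 0 = 0, 1/7 · 0.057143 = 0.0081633, 1/7 · 0.12727 = 0.018182, 1/7 · 0.039683 = 0.0056689, 1/7 · 0 = 0; these sum to 0.032014.
Dividing through by the total gives posterior P(jar A | data) = 0, P(jar B | data) = 0.25499, P(jar C | data) = 0.56793, P(jar D | data) = 0.17708, P(jar E | data) = 0.
So P(white next | data) = Σ P(white next | H) P(H | data) = (3/4)(0.25499) + (1/4)(0.56793) + (4/5)(0.17708) = 0.47489.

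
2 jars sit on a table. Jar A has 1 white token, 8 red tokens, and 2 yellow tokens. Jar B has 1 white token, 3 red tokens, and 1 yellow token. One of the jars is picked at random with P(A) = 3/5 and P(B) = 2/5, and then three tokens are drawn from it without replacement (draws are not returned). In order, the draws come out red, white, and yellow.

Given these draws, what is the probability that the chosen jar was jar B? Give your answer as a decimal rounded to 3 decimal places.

For each hypothesis, P(data | H) works out to: P(data | jar A) = (8/11)(1/10)(2/9) = 0.016162; P(data | jar B) = (3/5)(1/4)(1/3) = 0.05.
Weighting by the prior gives 3/5 · 0.016162 = 0.009697, 2/5 · 0.05 = 0.02; these sum to 0.029697.
So P(jar B | data) = (0.02) / (0.029697) = 0.67347.

0.673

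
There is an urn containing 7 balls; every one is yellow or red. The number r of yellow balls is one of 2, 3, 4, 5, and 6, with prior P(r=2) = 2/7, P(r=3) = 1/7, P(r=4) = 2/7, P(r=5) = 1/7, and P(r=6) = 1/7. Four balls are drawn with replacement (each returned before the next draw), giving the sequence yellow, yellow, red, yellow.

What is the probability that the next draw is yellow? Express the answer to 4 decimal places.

Compute the likelihood of the observed sequence for each case: P(data | r = 2) = (2/7)(2/7)(5/7)(2/7) = 0.01666; P(data | r = 3) = (3/7)(3/7)(4/7)(3/7) = 0.044981; P(data | r = 4) = (4/7)(4/7)(3/7)(4/7) = 0.079967; P(data | r = 5) = (5/7)(5/7)(2/7)(5/7) = 0.10412; P(data | r = 6) = (6/7)(6/7)(1/7)(6/7) = 0.089963.
Multiplying each by its prior: 2/7 · 0.01666 = 0.0047599, 1/7 · 0.044981 = 0.0064259, 2/7 · 0.079967 = 0.022848, 1/7 · 0.10412 = 0.014875, 1/7 · 0.089963 = 0.012852; summing to 0.06176.
The posterior is then P(r = 2 | data) = 0.077071, P(r = 3 | data) = 0.10405, P(r = 4 | data) = 0.36994, P(r = 5 | data) = 0.24085, P(r = 6 | data) = 0.20809.
So P(yellow next | data) = Σ P(yellow next | H) P(H | data) = (2/7)(0.077071) + (3/7)(0.10405) + (4/7)(0.36994) + (5/7)(0.24085) + (6/7)(0.20809) = 0.62841.

0.6284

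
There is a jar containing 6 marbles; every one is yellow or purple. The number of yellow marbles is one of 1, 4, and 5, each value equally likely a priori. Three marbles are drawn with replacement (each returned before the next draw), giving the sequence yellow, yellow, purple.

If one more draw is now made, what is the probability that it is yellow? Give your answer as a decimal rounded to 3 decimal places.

For each hypothesis, P(data | H) works out to: P(data | r = 1) = (1/6)(1/6)(5/6) = 5/216; P(data | r = 4) = (4/6)(4/6)(2/6) = 4/27; P(data | r = 5) = (5/6)(5/6)(1/6) = 25/216.
Multiplying each by its prior: 1/3 · 5/216 = 5/648, 1/3 · 4/27 = 4/81, 1/3 · 25/216 = 25/648; with total 31/324.
Dividing through by the total gives posterior P(r = 1 | data) = 5/62, P(r = 4 | data) = 16/31, P(r = 5 | data) = 25/62.
The predictive probability is P(yellow next | data) = (1/6)(5/62) + (2/3)(16/31) + (5/6)(25/62) = 43/62.

0.694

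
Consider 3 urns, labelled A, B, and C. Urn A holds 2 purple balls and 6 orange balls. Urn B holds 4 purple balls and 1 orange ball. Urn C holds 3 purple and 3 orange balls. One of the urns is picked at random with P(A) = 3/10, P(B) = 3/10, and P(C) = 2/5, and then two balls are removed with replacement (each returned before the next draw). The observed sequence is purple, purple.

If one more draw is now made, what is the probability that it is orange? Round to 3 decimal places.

0.330

The likelihood of the observed sequence under each hypothesis: P(data | urn A) = (2/8)(2/8) = 0.0625; P(data | urn B) = (4/5)(4/5) = 0.64; P(data | urn C) = (3/6)(3/6) = 0.25.
Weighting by the prior gives 3/10 · 0.0625 = 0.01875, 3/10 · 0.64 = 0.192, 2/5 · 0.25 = 0.1; summing to 0.31075.
Normalising, the posterior is P(urn A | data) = 0.060338, P(urn B | data) = 0.61786, P(urn C | data) = 0.3218.
The predictive probability is P(orange next | data) = (3/4)(0.060338) + (1/5)(0.61786) + (1/2)(0.3218) = 0.32973.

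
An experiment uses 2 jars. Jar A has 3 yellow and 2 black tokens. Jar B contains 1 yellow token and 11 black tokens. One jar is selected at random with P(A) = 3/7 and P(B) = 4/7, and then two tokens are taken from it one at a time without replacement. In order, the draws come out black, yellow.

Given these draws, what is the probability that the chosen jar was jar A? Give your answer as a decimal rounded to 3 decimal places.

0.730

Under each hypothesis, the probability of the observed sequence is: P(data | jar A) = (2/5)(3/4) = 3/10; P(data | jar B) = (11/12)(1/11) = 1/12.
Weighting by the prior gives 3/7 · 3/10 = 9/70, 4/7 · 1/12 = 1/21; with total 37/210.
Therefore the posterior P(jar A | data) = (9/70) / (37/210) = 27/37.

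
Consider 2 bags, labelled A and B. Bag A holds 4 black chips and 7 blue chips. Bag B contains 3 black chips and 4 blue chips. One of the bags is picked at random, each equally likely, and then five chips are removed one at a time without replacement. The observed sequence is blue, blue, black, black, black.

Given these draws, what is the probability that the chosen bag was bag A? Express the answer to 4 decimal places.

Compute the likelihood of the observed sequence for each case: P(data | bag A) = (7/11)(6/10)(4/9)(3/8)(2/7) = 1/55; P(data | bag B) = (4/7)(3/6)(3/5)(2/4)(1/3) = 1/35.
The prior-weighted likelihoods are 1/2 · 1/55 = 1/110, 1/2 · 1/35 = 1/70; these sum to 9/385.
So P(bag A | data) = (1/110) / (9/385) = 7/18.

0.3889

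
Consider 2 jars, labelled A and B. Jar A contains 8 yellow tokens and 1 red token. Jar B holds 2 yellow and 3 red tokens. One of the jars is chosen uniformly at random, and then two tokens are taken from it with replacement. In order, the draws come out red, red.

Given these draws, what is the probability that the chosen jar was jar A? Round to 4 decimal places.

0.0332

Compute the likelihood of the observed sequence for each case: P(data | jar A) = (1/9)(1/9) = 0.012346; P(data | jar B) = (3/5)(3/5) = 0.36.
The prior-weighted likelihoods are 1/2 · 0.012346 = 0.0061728, 1/2 · 0.36 = 0.18; summing to 0.18617.
By Bayes' rule, P(jar A | data) = (0.0061728) / (0.18617) = 0.033156.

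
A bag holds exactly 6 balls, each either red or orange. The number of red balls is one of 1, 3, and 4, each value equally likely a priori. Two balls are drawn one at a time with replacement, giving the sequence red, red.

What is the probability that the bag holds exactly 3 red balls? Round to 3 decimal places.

0.346

Under each hypothesis, the probability of the observed sequence is: P(data | r = 1) = (1/6)(1/6) = 1/36; P(data | r = 3) = (3/6)(3/6) = 1/4; P(data | r = 4) = (4/6)(4/6) = 4/9.
Multiplying each by its prior: 1/3 · 1/36 = 1/108, 1/3 · 1/4 = 1/12, 1/3 · 4/9 = 4/27; these sum to 13/54.
By Bayes' rule, P(r = 3 | data) = (1/12) / (13/54) = 9/26.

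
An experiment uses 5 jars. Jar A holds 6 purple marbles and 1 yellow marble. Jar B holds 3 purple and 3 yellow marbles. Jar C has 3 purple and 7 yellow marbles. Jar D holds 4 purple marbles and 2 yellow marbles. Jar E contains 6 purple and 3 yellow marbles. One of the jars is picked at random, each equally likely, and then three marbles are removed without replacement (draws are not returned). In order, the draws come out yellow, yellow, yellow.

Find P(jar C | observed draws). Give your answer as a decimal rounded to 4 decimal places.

0.8249

Under each hypothesis, the probability of the observed sequence is: P(data | jar A) = (1/7)(0/6) = 0; P(data | jar B) = (3/6)(2/5)(1/4) = 0.05; P(data | jar C) = (7/10)(6/9)(5/8) = 0.29167; P(data | jar D) = (2/6)(1/5)(0/4) = 0; P(data | jar E) = (3/9)(2/8)(1/7) = 0.011905.
Weighting by the prior gives 1/5 · 0 = 0, 1/5 · 0.05 = 0.01, 1/5 · 0.29167 = 0.058333, 1/5 · 0 = 0, 1/5 · 0.011905 = 0.002381; summing to 0.070714.
So P(jar C | data) = (0.058333) / (0.070714) = 0.82492.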